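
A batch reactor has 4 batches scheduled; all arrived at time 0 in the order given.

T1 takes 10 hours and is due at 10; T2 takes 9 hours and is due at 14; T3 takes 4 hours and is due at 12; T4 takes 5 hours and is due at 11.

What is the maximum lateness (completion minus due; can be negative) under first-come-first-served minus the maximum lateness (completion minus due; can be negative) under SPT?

FIFO (arrival order): T1 T2 T3 T4.
T1: 0→10, due 10, lateness 0
T2: 10→19, due 14, lateness 5
T3: 19→23, due 12, lateness 11
T4: 23→28, due 11, lateness 17
Maximum = 17.
SPT (increasing processing time): T3 T4 T2 T1.
T3: 0→4, due 12, lateness -8
T4: 4→9, due 11, lateness -2
T2: 9→18, due 14, lateness 4
T1: 18→28, due 10, lateness 18
Maximum = 18.
Difference = 17 − 18 = -1.

-1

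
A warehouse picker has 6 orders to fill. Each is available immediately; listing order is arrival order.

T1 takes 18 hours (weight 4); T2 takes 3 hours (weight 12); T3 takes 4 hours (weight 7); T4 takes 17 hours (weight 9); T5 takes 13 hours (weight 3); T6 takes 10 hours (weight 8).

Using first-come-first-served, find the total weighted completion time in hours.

FIFO (arrival order): T1 T2 T3 T4 T5 T6.
T1: finishes 18, weight 4, w·C = 72
T2: finishes 21, weight 12, w·C = 252
T3: finishes 25, weight 7, w·C = 175
T4: finishes 42, weight 9, w·C = 378
T5: finishes 55, weight 3, w·C = 165
T6: finishes 65, weight 8, w·C = 520
Sum = 72+252+175+378+165+520 = 1562.

1562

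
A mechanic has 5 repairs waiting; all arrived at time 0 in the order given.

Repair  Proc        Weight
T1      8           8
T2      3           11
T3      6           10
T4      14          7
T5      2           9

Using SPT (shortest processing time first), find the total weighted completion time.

566

SPT (increasing processing time): T5 T2 T3 T1 T4.
T5: finishes 2, weight 9, w·C = 18
T2: finishes 5, weight 11, w·C = 55
T3: finishes 11, weight 10, w·C = 110
T1: finishes 19, weight 8, w·C = 152
T4: finishes 33, weight 7, w·C = 231
Sum = 18+55+110+152+231 = 566.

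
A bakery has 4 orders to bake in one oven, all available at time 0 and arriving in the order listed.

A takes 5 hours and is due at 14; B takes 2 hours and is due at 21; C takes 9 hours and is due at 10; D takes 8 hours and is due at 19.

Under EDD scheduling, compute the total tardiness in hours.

EDD (increasing due date): C A D B.
C: 0→9, due 10, tardiness 0
A: 9→14, due 14, tardiness 0
D: 14→22, due 19, tardiness 3
B: 22→24, due 21, tardiness 3
Sum = 0+0+3+3 = 6.

6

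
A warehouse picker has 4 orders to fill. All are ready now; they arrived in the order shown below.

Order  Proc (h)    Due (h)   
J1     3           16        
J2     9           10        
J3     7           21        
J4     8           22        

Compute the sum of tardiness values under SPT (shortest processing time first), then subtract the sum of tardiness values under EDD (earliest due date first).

12

SPT (increasing processing time): J1 J3 J4 J2.
J1: 0→3, due 16, tardiness 0
J3: 3→10, due 21, tardiness 0
J4: 10→18, due 22, tardiness 0
J2: 18→27, due 10, tardiness 17
Sum = 0+0+0+17 = 17.
EDD (increasing due date): J2 J1 J3 J4.
J2: 0→9, due 10, tardiness 0
J1: 9→12, due 16, tardiness 0
J3: 12→19, due 21, tardiness 0
J4: 19→27, due 22, tardiness 5
Sum = 0+0+0+5 = 5.
Difference = 17 − 5 = 12.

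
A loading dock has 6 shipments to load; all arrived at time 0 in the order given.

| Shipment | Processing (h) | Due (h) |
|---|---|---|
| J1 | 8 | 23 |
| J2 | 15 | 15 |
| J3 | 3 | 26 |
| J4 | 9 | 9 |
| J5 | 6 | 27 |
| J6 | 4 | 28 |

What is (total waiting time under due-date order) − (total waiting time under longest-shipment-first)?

EDD (increasing due date): J4 J2 J1 J3 J5 J6.
J4: waits 0, runs 0→9
J2: waits 9, runs 9→24
J1: waits 24, runs 24→32
J3: waits 32, runs 32→35
J5: waits 35, runs 35→41
J6: waits 41, runs 41→45
Sum = 0+9+24+32+35+41 = 141.
LPT (decreasing processing time): J2 J4 J1 J5 J6 J3.
J2: waits 0, runs 0→15
J4: waits 15, runs 15→24
J1: waits 24, runs 24→32
J5: waits 32, runs 32→38
J6: waits 38, runs 38→42
J3: waits 42, runs 42→45
Sum = 0+15+24+32+38+42 = 151.
Difference = 141 − 151 = -10.

-10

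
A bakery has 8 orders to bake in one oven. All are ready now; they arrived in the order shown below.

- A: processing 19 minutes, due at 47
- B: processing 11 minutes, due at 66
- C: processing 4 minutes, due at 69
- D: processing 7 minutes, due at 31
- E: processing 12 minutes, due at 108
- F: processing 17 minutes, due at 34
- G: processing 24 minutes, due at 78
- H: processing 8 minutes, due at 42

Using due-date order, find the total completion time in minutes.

EDD (increasing due date): D F H A B C G E.
D: 0→7
F: 7→24
H: 24→32
A: 32→51
B: 51→62
C: 62→66
G: 66→90
E: 90→102
Sum = 7+24+32+51+62+66+90+102 = 434.

434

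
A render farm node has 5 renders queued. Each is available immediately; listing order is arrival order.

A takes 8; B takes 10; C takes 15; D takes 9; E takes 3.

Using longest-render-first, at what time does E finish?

LPT (decreasing processing time): C B D A E.
C: 0→15
B: 15→25
D: 25→34
A: 34→42
E: 42→45

45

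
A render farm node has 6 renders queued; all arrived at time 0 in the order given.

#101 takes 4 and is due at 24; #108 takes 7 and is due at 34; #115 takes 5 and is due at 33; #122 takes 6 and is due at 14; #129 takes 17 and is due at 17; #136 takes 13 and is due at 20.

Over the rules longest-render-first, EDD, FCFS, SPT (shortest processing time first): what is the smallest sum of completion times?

137

LPT (decreasing processing time): #129 #136 #108 #122 #115 #101.
#129: 0→17
#136: 17→30
#108: 30→37
#122: 37→43
#115: 43→48
#101: 48→52
Sum = 17+30+37+43+48+52 = 227.
EDD (increasing due date): #122 #129 #136 #101 #115 #108.
#122: 0→6
#129: 6→23
#136: 23→36
#101: 36→40
#115: 40→45
#108: 45→52
Sum = 6+23+36+40+45+52 = 202.
FIFO (arrival order): #101 #108 #115 #122 #129 #136.
#101: 0→4
#108: 4→11
#115: 11→16
#122: 16→22
#129: 22→39
#136: 39→52
Sum = 4+11+16+22+39+52 = 144.
SPT (increasing processing time): #101 #115 #122 #108 #136 #129.
#101: 0→4
#115: 4→9
#122: 9→15
#108: 15→22
#136: 22→35
#129: 35→52
Sum = 4+9+15+22+35+52 = 137.
LPT 227, EDD 202, FIFO 144, SPT 137 → minimum 137.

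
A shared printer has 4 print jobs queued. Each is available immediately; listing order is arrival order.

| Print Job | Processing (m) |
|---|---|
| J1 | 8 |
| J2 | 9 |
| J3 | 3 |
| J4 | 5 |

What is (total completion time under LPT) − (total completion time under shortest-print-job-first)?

21

LPT (decreasing processing time): J2 J1 J4 J3.
J2: 0→9
J1: 9→17
J4: 17→22
J3: 22→25
Sum = 9+17+22+25 = 73.
SPT (increasing processing time): J3 J4 J1 J2.
J3: 0→3
J4: 3→8
J1: 8→16
J2: 16→25
Sum = 3+8+16+25 = 52.
Difference = 73 − 52 = 21.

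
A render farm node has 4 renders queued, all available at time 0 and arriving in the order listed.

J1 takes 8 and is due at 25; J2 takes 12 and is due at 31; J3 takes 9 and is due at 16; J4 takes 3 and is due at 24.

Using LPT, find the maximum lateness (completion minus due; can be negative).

8

LPT (decreasing processing time): J2 J3 J1 J4.
J2: 0→12, due 31, lateness -19
J3: 12→21, due 16, lateness 5
J1: 21→29, due 25, lateness 4
J4: 29→32, due 24, lateness 8
Maximum = 8.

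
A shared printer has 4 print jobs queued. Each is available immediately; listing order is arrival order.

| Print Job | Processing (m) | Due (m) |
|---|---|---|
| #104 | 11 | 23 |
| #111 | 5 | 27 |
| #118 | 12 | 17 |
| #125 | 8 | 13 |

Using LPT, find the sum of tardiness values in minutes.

LPT (decreasing processing time): #118 #104 #125 #111.
#118: 0→12, due 17, tardiness 0
#104: 12→23, due 23, tardiness 0
#125: 23→31, due 13, tardiness 18
#111: 31→36, due 27, tardiness 9
Sum = 0+0+18+9 = 27.

27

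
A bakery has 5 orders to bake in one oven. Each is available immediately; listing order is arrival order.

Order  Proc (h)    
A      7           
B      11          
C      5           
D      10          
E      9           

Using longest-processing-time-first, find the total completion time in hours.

141

LPT (decreasing processing time): B D E A C.
B: 0→11
D: 11→21
E: 21→30
A: 30→37
C: 37→42
Sum = 11+21+30+37+42 = 141.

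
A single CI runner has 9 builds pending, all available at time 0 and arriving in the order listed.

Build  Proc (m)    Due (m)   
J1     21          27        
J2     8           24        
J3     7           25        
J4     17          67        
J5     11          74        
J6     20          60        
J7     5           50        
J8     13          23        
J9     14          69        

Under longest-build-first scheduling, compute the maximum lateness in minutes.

LPT (decreasing processing time): J1 J6 J4 J9 J8 J5 J2 J3 J7.
J1: 0→21, due 27, lateness -6
J6: 21→41, due 60, lateness -19
J4: 41→58, due 67, lateness -9
J9: 58→72, due 69, lateness 3
J8: 72→85, due 23, lateness 62
J5: 85→96, due 74, lateness 22
J2: 96→104, due 24, lateness 80
J3: 104→111, due 25, lateness 86
J7: 111→116, due 50, lateness 66
Maximum = 86.

86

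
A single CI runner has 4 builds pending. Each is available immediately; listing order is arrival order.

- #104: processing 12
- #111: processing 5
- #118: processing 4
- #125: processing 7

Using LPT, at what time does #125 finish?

19

LPT (decreasing processing time): #104 #125 #111 #118.
#104: 0→12
#125: 12→19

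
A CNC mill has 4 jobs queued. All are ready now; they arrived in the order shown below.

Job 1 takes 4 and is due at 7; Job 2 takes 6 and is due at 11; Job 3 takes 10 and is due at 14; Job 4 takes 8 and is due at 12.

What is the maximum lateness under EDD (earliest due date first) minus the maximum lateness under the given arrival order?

EDD (increasing due date): Job 1 Job 2 Job 4 Job 3.
Job 1: 0→4, due 7, lateness -3
Job 2: 4→10, due 11, lateness -1
Job 4: 10→18, due 12, lateness 6
Job 3: 18→28, due 14, lateness 14
Maximum = 14.
FIFO (arrival order): Job 1 Job 2 Job 3 Job 4.
Job 1: 0→4, due 7, lateness -3
Job 2: 4→10, due 11, lateness -1
Job 3: 10→20, due 14, lateness 6
Job 4: 20→28, due 12, lateness 16
Maximum = 16.
Difference = 14 − 16 = -2.

-2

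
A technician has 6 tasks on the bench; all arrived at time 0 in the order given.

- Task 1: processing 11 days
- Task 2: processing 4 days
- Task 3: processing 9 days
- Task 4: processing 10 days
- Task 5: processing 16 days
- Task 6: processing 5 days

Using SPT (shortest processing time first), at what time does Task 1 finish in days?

SPT (increasing processing time): Task 2 Task 6 Task 3 Task 4 Task 1 Task 5.
Task 2: 0→4
Task 6: 4→9
Task 3: 9→18
Task 4: 18→28
Task 1: 28→39

39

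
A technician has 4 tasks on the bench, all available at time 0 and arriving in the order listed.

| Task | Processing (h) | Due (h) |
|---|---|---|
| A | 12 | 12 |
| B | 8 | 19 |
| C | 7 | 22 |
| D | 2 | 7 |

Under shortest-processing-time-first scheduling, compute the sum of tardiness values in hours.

SPT (increasing processing time): D C B A.
D: 0→2, due 7, tardiness 0
C: 2→9, due 22, tardiness 0
B: 9→17, due 19, tardiness 0
A: 17→29, due 12, tardiness 17
Sum = 0+0+0+17 = 17.

17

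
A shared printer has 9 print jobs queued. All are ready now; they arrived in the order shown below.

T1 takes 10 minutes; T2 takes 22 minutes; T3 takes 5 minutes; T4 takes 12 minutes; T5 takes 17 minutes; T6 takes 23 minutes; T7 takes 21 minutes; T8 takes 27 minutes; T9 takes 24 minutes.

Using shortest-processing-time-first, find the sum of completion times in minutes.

648

SPT (increasing processing time): T3 T1 T4 T5 T7 T2 T6 T9 T8.
T3: 0→5
T1: 5→15
T4: 15→27
T5: 27→44
T7: 44→65
T2: 65→87
T6: 87→110
T9: 110→134
T8: 134→161
Sum = 5+15+27+44+65+87+110+134+161 = 648.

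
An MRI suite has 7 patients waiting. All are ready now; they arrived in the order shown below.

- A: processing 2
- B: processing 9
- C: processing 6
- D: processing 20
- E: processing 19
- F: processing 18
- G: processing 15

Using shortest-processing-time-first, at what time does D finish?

SPT (increasing processing time): A C B G F E D.
A: 0→2
C: 2→8
B: 8→17
G: 17→32
F: 32→50
E: 50→69
D: 69→89

89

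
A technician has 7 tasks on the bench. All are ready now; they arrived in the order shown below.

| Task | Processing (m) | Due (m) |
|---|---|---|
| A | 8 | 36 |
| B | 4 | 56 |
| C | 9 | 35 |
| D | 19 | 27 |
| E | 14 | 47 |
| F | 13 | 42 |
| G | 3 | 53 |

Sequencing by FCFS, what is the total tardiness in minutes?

62

FIFO (arrival order): A B C D E F G.
A: 0→8, due 36, tardiness 0
B: 8→12, due 56, tardiness 0
C: 12→21, due 35, tardiness 0
D: 21→40, due 27, tardiness 13
E: 40→54, due 47, tardiness 7
F: 54→67, due 42, tardiness 25
G: 67→70, due 53, tardiness 17
Sum = 0+0+0+13+7+25+17 = 62.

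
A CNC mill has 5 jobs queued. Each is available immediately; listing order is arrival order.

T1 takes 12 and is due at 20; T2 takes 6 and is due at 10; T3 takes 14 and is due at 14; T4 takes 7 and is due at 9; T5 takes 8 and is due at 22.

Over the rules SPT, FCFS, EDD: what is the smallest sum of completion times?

120

SPT (increasing processing time): T2 T4 T5 T1 T3.
T2: 0→6
T4: 6→13
T5: 13→21
T1: 21→33
T3: 33→47
Sum = 6+13+21+33+47 = 120.
FIFO (arrival order): T1 T2 T3 T4 T5.
T1: 0→12
T2: 12→18
T3: 18→32
T4: 32→39
T5: 39→47
Sum = 12+18+32+39+47 = 148.
EDD (increasing due date): T4 T2 T3 T1 T5.
T4: 0→7
T2: 7→13
T3: 13→27
T1: 27→39
T5: 39→47
Sum = 7+13+27+39+47 = 133.
SPT 120, FIFO 148, EDD 133 → minimum 120.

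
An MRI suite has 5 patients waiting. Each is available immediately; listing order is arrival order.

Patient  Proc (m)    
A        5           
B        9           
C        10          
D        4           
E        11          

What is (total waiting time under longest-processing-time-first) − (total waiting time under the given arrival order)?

26

LPT (decreasing processing time): E C B A D.
E: waits 0, runs 0→11
C: waits 11, runs 11→21
B: waits 21, runs 21→30
A: waits 30, runs 30→35
D: waits 35, runs 35→39
Sum = 0+11+21+30+35 = 97.
FIFO (arrival order): A B C D E.
A: waits 0, runs 0→5
B: waits 5, runs 5→14
C: waits 14, runs 14→24
D: waits 24, runs 24→28
E: waits 28, runs 28→39
Sum = 0+5+14+24+28 = 71.
Difference = 97 − 71 = 26.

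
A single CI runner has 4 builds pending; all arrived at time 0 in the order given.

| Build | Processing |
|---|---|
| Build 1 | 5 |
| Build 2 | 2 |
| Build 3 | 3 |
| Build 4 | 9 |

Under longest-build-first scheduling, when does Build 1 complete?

14

LPT (decreasing processing time): Build 4 Build 1 Build 3 Build 2.
Build 4: 0→9
Build 1: 9→14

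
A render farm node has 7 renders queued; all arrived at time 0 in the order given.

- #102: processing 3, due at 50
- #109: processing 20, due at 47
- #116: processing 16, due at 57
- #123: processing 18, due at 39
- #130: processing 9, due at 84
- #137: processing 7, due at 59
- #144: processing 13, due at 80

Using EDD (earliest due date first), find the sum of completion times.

EDD (increasing due date): #123 #109 #102 #116 #137 #144 #130.
#123: 0→18
#109: 18→38
#102: 38→41
#116: 41→57
#137: 57→64
#144: 64→77
#130: 77→86
Sum = 18+38+41+57+64+77+86 = 381.

381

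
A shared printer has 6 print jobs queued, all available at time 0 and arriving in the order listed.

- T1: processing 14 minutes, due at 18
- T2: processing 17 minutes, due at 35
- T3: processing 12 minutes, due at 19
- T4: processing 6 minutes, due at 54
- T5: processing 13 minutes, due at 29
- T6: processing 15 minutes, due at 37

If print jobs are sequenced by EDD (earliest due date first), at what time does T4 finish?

EDD (increasing due date): T1 T3 T5 T2 T6 T4.
T1: 0→14
T3: 14→26
T5: 26→39
T2: 39→56
T6: 56→71
T4: 71→77

77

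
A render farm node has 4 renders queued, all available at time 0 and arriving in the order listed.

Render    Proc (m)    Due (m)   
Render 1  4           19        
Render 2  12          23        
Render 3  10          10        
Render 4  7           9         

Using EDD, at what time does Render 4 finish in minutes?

7

EDD (increasing due date): Render 4 Render 3 Render 1 Render 2.
Render 4: 0→7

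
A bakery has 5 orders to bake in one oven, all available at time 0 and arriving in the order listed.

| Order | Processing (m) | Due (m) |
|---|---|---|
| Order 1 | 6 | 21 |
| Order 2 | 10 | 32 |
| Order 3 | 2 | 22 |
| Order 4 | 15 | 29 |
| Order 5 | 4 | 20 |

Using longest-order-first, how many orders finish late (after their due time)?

3

LPT (decreasing processing time): Order 4 Order 2 Order 1 Order 5 Order 3.
Order 4: 0→15, due 29, tardiness 0
Order 2: 15→25, due 32, tardiness 0
Order 1: 25→31, due 21, tardiness 10
Order 5: 31→35, due 20, tardiness 15
Order 3: 35→37, due 22, tardiness 15
Late orders: 3.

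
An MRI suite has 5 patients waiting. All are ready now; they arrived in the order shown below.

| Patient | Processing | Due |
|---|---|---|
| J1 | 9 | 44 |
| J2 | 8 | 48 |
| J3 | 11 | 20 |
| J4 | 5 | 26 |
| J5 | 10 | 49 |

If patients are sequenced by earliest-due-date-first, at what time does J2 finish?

EDD (increasing due date): J3 J4 J1 J2 J5.
J3: 0→11
J4: 11→16
J1: 16→25
J2: 25→33

33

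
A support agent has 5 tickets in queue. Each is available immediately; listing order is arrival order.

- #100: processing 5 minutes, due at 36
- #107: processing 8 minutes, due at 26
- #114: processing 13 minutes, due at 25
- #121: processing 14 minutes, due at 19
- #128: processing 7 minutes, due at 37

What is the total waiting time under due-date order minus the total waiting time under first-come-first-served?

32

EDD (increasing due date): #121 #114 #107 #100 #128.
#121: waits 0, runs 0→14
#114: waits 14, runs 14→27
#107: waits 27, runs 27→35
#100: waits 35, runs 35→40
#128: waits 40, runs 40→47
Sum = 0+14+27+35+40 = 116.
FIFO (arrival order): #100 #107 #114 #121 #128.
#100: waits 0, runs 0→5
#107: waits 5, runs 5→13
#114: waits 13, runs 13→26
#121: waits 26, runs 26→40
#128: waits 40, runs 40→47
Sum = 0+5+13+26+40 = 84.
Difference = 116 − 84 = 32.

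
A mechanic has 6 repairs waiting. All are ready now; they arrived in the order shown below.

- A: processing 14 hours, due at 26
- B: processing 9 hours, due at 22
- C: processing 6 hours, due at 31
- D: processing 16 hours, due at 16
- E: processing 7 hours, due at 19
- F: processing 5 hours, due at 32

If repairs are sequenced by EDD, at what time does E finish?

23

EDD (increasing due date): D E B A C F.
D: 0→16
E: 16→23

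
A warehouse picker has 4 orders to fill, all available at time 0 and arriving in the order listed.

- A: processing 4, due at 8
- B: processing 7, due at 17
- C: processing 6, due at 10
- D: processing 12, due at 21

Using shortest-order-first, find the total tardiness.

8

SPT (increasing processing time): A C B D.
A: 0→4, due 8, tardiness 0
C: 4→10, due 10, tardiness 0
B: 10→17, due 17, tardiness 0
D: 17→29, due 21, tardiness 8
Sum = 0+0+0+8 = 8.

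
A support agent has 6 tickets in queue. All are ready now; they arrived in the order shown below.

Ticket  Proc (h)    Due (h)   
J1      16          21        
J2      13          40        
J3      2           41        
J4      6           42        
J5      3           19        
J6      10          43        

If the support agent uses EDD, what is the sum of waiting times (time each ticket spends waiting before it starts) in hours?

EDD (increasing due date): J5 J1 J2 J3 J4 J6.
J5: waits 0, runs 0→3
J1: waits 3, runs 3→19
J2: waits 19, runs 19→32
J3: waits 32, runs 32→34
J4: waits 34, runs 34→40
J6: waits 40, runs 40→50
Sum = 0+3+19+32+34+40 = 128.

128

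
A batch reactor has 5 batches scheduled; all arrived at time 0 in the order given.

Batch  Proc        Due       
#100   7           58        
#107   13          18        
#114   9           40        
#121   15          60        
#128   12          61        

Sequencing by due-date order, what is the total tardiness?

EDD (increasing due date): #107 #114 #100 #121 #128.
#107: 0→13, due 18, tardiness 0
#114: 13→22, due 40, tardiness 0
#100: 22→29, due 58, tardiness 0
#121: 29→44, due 60, tardiness 0
#128: 44→56, due 61, tardiness 0
Sum = 0+0+0+0+0 = 0.

0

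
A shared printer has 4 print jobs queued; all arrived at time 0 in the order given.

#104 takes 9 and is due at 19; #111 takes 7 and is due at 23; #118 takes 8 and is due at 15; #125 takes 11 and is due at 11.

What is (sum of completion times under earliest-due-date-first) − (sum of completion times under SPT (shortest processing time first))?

EDD (increasing due date): #125 #118 #104 #111.
#125: 0→11
#118: 11→19
#104: 19→28
#111: 28→35
Sum = 11+19+28+35 = 93.
SPT (increasing processing time): #111 #118 #104 #125.
#111: 0→7
#118: 7→15
#104: 15→24
#125: 24→35
Sum = 7+15+24+35 = 81.
Difference = 93 − 81 = 12.

12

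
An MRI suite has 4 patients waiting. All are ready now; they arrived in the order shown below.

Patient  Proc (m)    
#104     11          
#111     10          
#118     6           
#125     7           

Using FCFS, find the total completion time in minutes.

93

FIFO (arrival order): #104 #111 #118 #125.
#104: 0→11
#111: 11→21
#118: 21→27
#125: 27→34
Sum = 11+21+27+34 = 93.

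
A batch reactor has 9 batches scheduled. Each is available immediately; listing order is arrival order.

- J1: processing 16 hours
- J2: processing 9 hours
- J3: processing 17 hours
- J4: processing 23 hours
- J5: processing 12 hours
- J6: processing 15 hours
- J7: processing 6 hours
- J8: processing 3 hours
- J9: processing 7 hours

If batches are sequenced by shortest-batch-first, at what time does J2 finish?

SPT (increasing processing time): J8 J7 J9 J2 J5 J6 J1 J3 J4.
J8: 0→3
J7: 3→9
J9: 9→16
J2: 16→25

25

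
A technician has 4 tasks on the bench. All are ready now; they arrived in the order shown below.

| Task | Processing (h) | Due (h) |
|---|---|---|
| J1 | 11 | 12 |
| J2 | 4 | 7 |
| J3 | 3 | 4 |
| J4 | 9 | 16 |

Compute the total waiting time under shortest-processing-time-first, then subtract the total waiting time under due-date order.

-2

SPT (increasing processing time): J3 J2 J4 J1.
J3: waits 0, runs 0→3
J2: waits 3, runs 3→7
J4: waits 7, runs 7→16
J1: waits 16, runs 16→27
Sum = 0+3+7+16 = 26.
EDD (increasing due date): J3 J2 J1 J4.
J3: waits 0, runs 0→3
J2: waits 3, runs 3→7
J1: waits 7, runs 7→18
J4: waits 18, runs 18→27
Sum = 0+3+7+18 = 28.
Difference = 26 − 28 = -2.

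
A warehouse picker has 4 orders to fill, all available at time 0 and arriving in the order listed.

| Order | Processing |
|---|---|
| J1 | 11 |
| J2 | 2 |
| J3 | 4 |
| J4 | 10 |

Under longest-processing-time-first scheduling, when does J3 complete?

25

LPT (decreasing processing time): J1 J4 J3 J2.
J1: 0→11
J4: 11→21
J3: 21→25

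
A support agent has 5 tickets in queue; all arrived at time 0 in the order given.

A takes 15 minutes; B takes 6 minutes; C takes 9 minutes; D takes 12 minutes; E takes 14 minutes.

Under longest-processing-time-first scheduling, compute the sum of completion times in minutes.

LPT (decreasing processing time): A E D C B.
A: 0→15
E: 15→29
D: 29→41
C: 41→50
B: 50→56
Sum = 15+29+41+50+56 = 191.

191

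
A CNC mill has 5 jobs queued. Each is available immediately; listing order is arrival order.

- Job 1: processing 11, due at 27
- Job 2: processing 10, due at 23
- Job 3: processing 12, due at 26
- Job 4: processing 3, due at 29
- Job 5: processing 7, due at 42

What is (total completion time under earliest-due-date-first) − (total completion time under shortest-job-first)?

EDD (increasing due date): Job 2 Job 3 Job 1 Job 4 Job 5.
Job 2: 0→10
Job 3: 10→22
Job 1: 22→33
Job 4: 33→36
Job 5: 36→43
Sum = 10+22+33+36+43 = 144.
SPT (increasing processing time): Job 4 Job 5 Job 2 Job 1 Job 3.
Job 4: 0→3
Job 5: 3→10
Job 2: 10→20
Job 1: 20→31
Job 3: 31→43
Sum = 3+10+20+31+43 = 107.
Difference = 144 − 107 = 37.

37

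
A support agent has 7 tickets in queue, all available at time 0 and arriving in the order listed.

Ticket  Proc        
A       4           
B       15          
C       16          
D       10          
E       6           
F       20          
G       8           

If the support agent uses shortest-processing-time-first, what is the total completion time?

SPT (increasing processing time): A E G D B C F.
A: 0→4
E: 4→10
G: 10→18
D: 18→28
B: 28→43
C: 43→59
F: 59→79
Sum = 4+10+18+28+43+59+79 = 241.

241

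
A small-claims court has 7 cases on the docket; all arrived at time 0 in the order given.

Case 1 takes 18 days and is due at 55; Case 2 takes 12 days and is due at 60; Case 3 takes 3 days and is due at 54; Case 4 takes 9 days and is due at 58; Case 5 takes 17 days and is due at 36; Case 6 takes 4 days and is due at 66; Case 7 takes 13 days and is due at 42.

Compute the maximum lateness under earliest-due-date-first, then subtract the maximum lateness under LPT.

-10

EDD (increasing due date): Case 5 Case 7 Case 3 Case 1 Case 4 Case 2 Case 6.
Case 5: 0→17, due 36, lateness -19
Case 7: 17→30, due 42, lateness -12
Case 3: 30→33, due 54, lateness -21
Case 1: 33→51, due 55, lateness -4
Case 4: 51→60, due 58, lateness 2
Case 2: 60→72, due 60, lateness 12
Case 6: 72→76, due 66, lateness 10
Maximum = 12.
LPT (decreasing processing time): Case 1 Case 5 Case 7 Case 2 Case 4 Case 6 Case 3.
Case 1: 0→18, due 55, lateness -37
Case 5: 18→35, due 36, lateness -1
Case 7: 35→48, due 42, lateness 6
Case 2: 48→60, due 60, lateness 0
Case 4: 60→69, due 58, lateness 11
Case 6: 69→73, due 66, lateness 7
Case 3: 73→76, due 54, lateness 22
Maximum = 22.
Difference = 12 − 22 = -10.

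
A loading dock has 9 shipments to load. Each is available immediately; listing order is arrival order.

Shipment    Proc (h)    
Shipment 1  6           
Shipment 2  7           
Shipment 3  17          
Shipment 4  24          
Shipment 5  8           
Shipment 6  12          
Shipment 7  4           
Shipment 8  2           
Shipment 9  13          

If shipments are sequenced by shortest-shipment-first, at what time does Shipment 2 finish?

SPT (increasing processing time): Shipment 8 Shipment 7 Shipment 1 Shipment 2 Shipment 5 Shipment 6 Shipment 9 Shipment 3 Shipment 4.
Shipment 8: 0→2
Shipment 7: 2→6
Shipment 1: 6→12
Shipment 2: 12→19

19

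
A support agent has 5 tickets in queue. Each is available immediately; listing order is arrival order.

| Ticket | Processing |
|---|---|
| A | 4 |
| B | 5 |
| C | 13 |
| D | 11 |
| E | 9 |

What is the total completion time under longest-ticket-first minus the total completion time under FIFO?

LPT (decreasing processing time): C D E B A.
C: 0→13
D: 13→24
E: 24→33
B: 33→38
A: 38→42
Sum = 13+24+33+38+42 = 150.
FIFO (arrival order): A B C D E.
A: 0→4
B: 4→9
C: 9→22
D: 22→33
E: 33→42
Sum = 4+9+22+33+42 = 110.
Difference = 150 − 110 = 40.

40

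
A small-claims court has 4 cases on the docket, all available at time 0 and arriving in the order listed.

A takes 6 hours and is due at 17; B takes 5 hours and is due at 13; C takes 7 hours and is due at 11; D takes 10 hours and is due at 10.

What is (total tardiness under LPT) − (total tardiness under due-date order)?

LPT (decreasing processing time): D C A B.
D: 0→10, due 10, tardiness 0
C: 10→17, due 11, tardiness 6
A: 17→23, due 17, tardiness 6
B: 23→28, due 13, tardiness 15
Sum = 0+6+6+15 = 27.
EDD (increasing due date): D C B A.
D: 0→10, due 10, tardiness 0
C: 10→17, due 11, tardiness 6
B: 17→22, due 13, tardiness 9
A: 22→28, due 17, tardiness 11
Sum = 0+6+9+11 = 26.
Difference = 27 − 26 = 1.

1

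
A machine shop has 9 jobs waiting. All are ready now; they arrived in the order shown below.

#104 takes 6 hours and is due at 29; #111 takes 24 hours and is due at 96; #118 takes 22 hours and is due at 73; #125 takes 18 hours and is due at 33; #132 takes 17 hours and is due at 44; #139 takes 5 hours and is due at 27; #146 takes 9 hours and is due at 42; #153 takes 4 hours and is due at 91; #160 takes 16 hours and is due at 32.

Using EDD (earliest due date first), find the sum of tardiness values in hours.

EDD (increasing due date): #139 #104 #160 #125 #146 #132 #118 #153 #111.
#139: 0→5, due 27, tardiness 0
#104: 5→11, due 29, tardiness 0
#160: 11→27, due 32, tardiness 0
#125: 27→45, due 33, tardiness 12
#146: 45→54, due 42, tardiness 12
#132: 54→71, due 44, tardiness 27
#118: 71→93, due 73, tardiness 20
#153: 93→97, due 91, tardiness 6
#111: 97→121, due 96, tardiness 25
Sum = 0+0+0+12+12+27+20+6+25 = 102.

102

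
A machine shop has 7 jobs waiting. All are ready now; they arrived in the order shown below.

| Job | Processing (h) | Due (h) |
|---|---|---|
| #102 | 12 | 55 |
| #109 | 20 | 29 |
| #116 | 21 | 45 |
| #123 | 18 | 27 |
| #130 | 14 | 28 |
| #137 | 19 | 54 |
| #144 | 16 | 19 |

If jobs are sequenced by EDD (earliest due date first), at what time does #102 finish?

EDD (increasing due date): #144 #123 #130 #109 #116 #137 #102.
#144: 0→16
#123: 16→34
#130: 34→48
#109: 48→68
#116: 68→89
#137: 89→108
#102: 108→120

120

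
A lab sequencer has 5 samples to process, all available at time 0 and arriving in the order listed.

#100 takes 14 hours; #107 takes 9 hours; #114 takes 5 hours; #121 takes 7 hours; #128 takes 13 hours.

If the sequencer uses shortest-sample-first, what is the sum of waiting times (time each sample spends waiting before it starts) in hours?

72

SPT (increasing processing time): #114 #121 #107 #128 #100.
#114: waits 0, runs 0→5
#121: waits 5, runs 5→12
#107: waits 12, runs 12→21
#128: waits 21, runs 21→34
#100: waits 34, runs 34→48
Sum = 0+5+12+21+34 = 72.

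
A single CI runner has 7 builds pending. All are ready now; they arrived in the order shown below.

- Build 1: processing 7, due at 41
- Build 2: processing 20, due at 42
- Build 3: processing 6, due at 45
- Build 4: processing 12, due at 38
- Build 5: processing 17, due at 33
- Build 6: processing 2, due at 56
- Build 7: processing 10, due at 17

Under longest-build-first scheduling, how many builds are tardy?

LPT (decreasing processing time): Build 2 Build 5 Build 4 Build 7 Build 1 Build 3 Build 6.
Build 2: 0→20, due 42, tardiness 0
Build 5: 20→37, due 33, tardiness 4
Build 4: 37→49, due 38, tardiness 11
Build 7: 49→59, due 17, tardiness 42
Build 1: 59→66, due 41, tardiness 25
Build 3: 66→72, due 45, tardiness 27
Build 6: 72→74, due 56, tardiness 18
Late builds: 6.

6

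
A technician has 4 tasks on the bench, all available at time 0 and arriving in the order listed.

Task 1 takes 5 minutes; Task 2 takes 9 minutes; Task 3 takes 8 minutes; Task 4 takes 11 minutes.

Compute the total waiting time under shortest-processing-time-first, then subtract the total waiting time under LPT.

SPT (increasing processing time): Task 1 Task 3 Task 2 Task 4.
Task 1: waits 0, runs 0→5
Task 3: waits 5, runs 5→13
Task 2: waits 13, runs 13→22
Task 4: waits 22, runs 22→33
Sum = 0+5+13+22 = 40.
LPT (decreasing processing time): Task 4 Task 2 Task 3 Task 1.
Task 4: waits 0, runs 0→11
Task 2: waits 11, runs 11→20
Task 3: waits 20, runs 20→28
Task 1: waits 28, runs 28→33
Sum = 0+11+20+28 = 59.
Difference = 40 − 59 = -19.

-19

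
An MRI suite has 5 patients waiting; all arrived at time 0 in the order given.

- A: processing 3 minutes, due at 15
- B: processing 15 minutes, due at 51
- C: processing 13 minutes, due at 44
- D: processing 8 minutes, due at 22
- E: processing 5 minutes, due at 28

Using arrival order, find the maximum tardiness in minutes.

FIFO (arrival order): A B C D E.
A: 0→3, due 15, tardiness 0
B: 3→18, due 51, tardiness 0
C: 18→31, due 44, tardiness 0
D: 31→39, due 22, tardiness 17
E: 39→44, due 28, tardiness 16
Maximum = 17.

17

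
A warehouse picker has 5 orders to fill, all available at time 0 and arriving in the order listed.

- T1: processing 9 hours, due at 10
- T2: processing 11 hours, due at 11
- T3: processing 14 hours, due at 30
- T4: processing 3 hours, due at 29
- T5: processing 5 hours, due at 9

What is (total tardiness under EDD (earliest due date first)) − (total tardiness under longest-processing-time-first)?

EDD (increasing due date): T5 T1 T2 T4 T3.
T5: 0→5, due 9, tardiness 0
T1: 5→14, due 10, tardiness 4
T2: 14→25, due 11, tardiness 14
T4: 25→28, due 29, tardiness 0
T3: 28→42, due 30, tardiness 12
Sum = 0+4+14+0+12 = 30.
LPT (decreasing processing time): T3 T2 T1 T5 T4.
T3: 0→14, due 30, tardiness 0
T2: 14→25, due 11, tardiness 14
T1: 25→34, due 10, tardiness 24
T5: 34→39, due 9, tardiness 30
T4: 39→42, due 29, tardiness 13
Sum = 0+14+24+30+13 = 81.
Difference = 30 − 81 = -51.

-51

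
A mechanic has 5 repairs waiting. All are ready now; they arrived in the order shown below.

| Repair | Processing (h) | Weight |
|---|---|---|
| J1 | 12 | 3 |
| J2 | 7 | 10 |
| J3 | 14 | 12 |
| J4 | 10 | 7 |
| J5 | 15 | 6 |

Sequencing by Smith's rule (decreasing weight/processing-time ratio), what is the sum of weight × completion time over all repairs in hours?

WSPT (decreasing weight/processing-time ratio): J2 J3 J4 J5 J1.
J2: finishes 7, weight 10, w·C = 70
J3: finishes 21, weight 12, w·C = 252
J4: finishes 31, weight 7, w·C = 217
J5: finishes 46, weight 6, w·C = 276
J1: finishes 58, weight 3, w·C = 174
Sum = 70+252+217+276+174 = 989.

989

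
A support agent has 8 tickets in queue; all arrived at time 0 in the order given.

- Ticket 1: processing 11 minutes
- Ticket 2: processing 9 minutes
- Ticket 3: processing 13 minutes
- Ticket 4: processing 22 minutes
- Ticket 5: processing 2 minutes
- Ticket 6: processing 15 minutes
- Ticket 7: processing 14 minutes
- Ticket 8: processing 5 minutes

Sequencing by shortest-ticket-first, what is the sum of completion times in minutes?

306

SPT (increasing processing time): Ticket 5 Ticket 8 Ticket 2 Ticket 1 Ticket 3 Ticket 7 Ticket 6 Ticket 4.
Ticket 5: 0→2
Ticket 8: 2→7
Ticket 2: 7→16
Ticket 1: 16→27
Ticket 3: 27→40
Ticket 7: 40→54
Ticket 6: 54→69
Ticket 4: 69→91
Sum = 2+7+16+27+40+54+69+91 = 306.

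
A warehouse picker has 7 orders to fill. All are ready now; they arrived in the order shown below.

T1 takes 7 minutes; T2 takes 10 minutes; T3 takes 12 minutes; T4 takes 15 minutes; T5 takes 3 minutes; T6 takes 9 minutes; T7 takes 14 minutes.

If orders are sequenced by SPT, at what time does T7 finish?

SPT (increasing processing time): T5 T1 T6 T2 T3 T7 T4.
T5: 0→3
T1: 3→10
T6: 10→19
T2: 19→29
T3: 29→41
T7: 41→55

55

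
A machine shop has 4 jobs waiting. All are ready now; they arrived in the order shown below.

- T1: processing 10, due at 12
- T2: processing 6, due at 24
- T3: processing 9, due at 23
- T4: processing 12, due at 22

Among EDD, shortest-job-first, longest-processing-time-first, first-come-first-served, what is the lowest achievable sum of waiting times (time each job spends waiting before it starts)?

EDD (increasing due date): T1 T4 T3 T2.
T1: waits 0, runs 0→10
T4: waits 10, runs 10→22
T3: waits 22, runs 22→31
T2: waits 31, runs 31→37
Sum = 0+10+22+31 = 63.
SPT (increasing processing time): T2 T3 T1 T4.
T2: waits 0, runs 0→6
T3: waits 6, runs 6→15
T1: waits 15, runs 15→25
T4: waits 25, runs 25→37
Sum = 0+6+15+25 = 46.
LPT (decreasing processing time): T4 T1 T3 T2.
T4: waits 0, runs 0→12
T1: waits 12, runs 12→22
T3: waits 22, runs 22→31
T2: waits 31, runs 31→37
Sum = 0+12+22+31 = 65.
FIFO (arrival order): T1 T2 T3 T4.
T1: waits 0, runs 0→10
T2: waits 10, runs 10→16
T3: waits 16, runs 16→25
T4: waits 25, runs 25→37
Sum = 0+10+16+25 = 51.
EDD 63, SPT 46, LPT 65, FIFO 51 → minimum 46.

46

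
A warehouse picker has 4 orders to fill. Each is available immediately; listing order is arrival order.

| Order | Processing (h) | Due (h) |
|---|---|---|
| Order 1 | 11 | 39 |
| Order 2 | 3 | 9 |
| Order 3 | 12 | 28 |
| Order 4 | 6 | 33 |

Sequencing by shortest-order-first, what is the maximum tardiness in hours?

SPT (increasing processing time): Order 2 Order 4 Order 1 Order 3.
Order 2: 0→3, due 9, tardiness 0
Order 4: 3→9, due 33, tardiness 0
Order 1: 9→20, due 39, tardiness 0
Order 3: 20→32, due 28, tardiness 4
Maximum = 4.

4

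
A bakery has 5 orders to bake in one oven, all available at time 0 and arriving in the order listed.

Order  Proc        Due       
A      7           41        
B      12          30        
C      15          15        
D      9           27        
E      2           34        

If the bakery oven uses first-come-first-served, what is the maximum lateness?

19

FIFO (arrival order): A B C D E.
A: 0→7, due 41, lateness -34
B: 7→19, due 30, lateness -11
C: 19→34, due 15, lateness 19
D: 34→43, due 27, lateness 16
E: 43→45, due 34, lateness 11
Maximum = 19.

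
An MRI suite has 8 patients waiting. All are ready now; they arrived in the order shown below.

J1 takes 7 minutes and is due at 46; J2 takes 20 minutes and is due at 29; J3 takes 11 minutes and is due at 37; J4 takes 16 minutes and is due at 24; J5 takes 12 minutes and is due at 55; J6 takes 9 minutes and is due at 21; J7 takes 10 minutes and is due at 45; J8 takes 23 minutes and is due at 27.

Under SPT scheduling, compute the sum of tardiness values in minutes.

SPT (increasing processing time): J1 J6 J7 J3 J5 J4 J2 J8.
J1: 0→7, due 46, tardiness 0
J6: 7→16, due 21, tardiness 0
J7: 16→26, due 45, tardiness 0
J3: 26→37, due 37, tardiness 0
J5: 37→49, due 55, tardiness 0
J4: 49→65, due 24, tardiness 41
J2: 65→85, due 29, tardiness 56
J8: 85→108, due 27, tardiness 81
Sum = 0+0+0+0+0+41+56+81 = 178.

178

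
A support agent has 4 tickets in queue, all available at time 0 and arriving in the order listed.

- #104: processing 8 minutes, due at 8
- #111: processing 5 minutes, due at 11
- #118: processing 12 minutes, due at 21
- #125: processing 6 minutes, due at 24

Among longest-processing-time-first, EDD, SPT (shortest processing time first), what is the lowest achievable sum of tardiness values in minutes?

LPT (decreasing processing time): #118 #104 #125 #111.
#118: 0→12, due 21, tardiness 0
#104: 12→20, due 8, tardiness 12
#125: 20→26, due 24, tardiness 2
#111: 26→31, due 11, tardiness 20
Sum = 0+12+2+20 = 34.
EDD (increasing due date): #104 #111 #118 #125.
#104: 0→8, due 8, tardiness 0
#111: 8→13, due 11, tardiness 2
#118: 13→25, due 21, tardiness 4
#125: 25→31, due 24, tardiness 7
Sum = 0+2+4+7 = 13.
SPT (increasing processing time): #111 #125 #104 #118.
#111: 0→5, due 11, tardiness 0
#125: 5→11, due 24, tardiness 0
#104: 11→19, due 8, tardiness 11
#118: 19→31, due 21, tardiness 10
Sum = 0+0+11+10 = 21.
LPT 34, EDD 13, SPT 21 → minimum 13.

13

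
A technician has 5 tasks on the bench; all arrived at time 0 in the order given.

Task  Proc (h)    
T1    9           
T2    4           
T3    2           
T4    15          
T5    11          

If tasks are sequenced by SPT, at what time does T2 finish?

SPT (increasing processing time): T3 T2 T1 T5 T4.
T3: 0→2
T2: 2→6

6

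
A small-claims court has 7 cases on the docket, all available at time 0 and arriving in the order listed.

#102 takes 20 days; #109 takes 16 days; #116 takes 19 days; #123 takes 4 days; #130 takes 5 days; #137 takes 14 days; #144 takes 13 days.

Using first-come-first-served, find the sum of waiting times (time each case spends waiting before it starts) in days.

FIFO (arrival order): #102 #109 #116 #123 #130 #137 #144.
#102: waits 0, runs 0→20
#109: waits 20, runs 20→36
#116: waits 36, runs 36→55
#123: waits 55, runs 55→59
#130: waits 59, runs 59→64
#137: waits 64, runs 64→78
#144: waits 78, runs 78→91
Sum = 0+20+36+55+59+64+78 = 312.

312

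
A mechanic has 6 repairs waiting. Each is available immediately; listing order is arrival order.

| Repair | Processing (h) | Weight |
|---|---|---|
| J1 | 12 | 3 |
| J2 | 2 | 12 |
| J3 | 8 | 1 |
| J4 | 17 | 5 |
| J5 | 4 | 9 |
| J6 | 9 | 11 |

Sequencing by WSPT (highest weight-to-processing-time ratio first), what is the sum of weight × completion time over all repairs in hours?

WSPT (decreasing weight/processing-time ratio): J2 J5 J6 J4 J1 J3.
J2: finishes 2, weight 12, w·C = 24
J5: finishes 6, weight 9, w·C = 54
J6: finishes 15, weight 11, w·C = 165
J4: finishes 32, weight 5, w·C = 160
J1: finishes 44, weight 3, w·C = 132
J3: finishes 52, weight 1, w·C = 52
Sum = 24+54+165+160+132+52 = 587.

587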